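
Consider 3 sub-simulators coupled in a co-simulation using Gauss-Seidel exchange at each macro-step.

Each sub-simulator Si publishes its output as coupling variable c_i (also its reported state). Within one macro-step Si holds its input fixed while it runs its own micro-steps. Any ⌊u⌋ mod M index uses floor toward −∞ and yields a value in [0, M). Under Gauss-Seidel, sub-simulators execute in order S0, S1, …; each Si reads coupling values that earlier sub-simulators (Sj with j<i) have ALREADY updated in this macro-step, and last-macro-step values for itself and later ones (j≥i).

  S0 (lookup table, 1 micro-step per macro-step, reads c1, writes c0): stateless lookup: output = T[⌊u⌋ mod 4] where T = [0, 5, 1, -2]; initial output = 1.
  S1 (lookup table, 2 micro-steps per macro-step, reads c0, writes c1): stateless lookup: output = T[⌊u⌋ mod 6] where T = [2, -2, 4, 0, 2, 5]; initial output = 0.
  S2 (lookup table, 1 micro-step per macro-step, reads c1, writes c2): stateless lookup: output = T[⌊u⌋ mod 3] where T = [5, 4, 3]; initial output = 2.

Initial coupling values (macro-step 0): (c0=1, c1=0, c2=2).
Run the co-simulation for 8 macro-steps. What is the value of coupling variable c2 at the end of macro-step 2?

c2 at macro-step 2 = 4

macro 1: S0 reads c1=0 → after 1×micro: 0; S1 reads c0=0 → after 2×micro: 2; S2 reads c1=2 → after 1×micro: 3 ⇒ (c0=0, c1=2, c2=3)
macro 2: S0 reads c1=2 → after 1×micro: 1; S1 reads c0=1 → after 2×micro: -2; S2 reads c1=-2 → after 1×micro: 4 ⇒ (c0=1, c1=-2, c2=4)
macro 3: S0 reads c1=-2 → after 1×micro: 1; S1 reads c0=1 → after 2×micro: -2; S2 reads c1=-2 → after 1×micro: 4 ⇒ (c0=1, c1=-2, c2=4)
macro 4: S0 reads c1=-2 → after 1×micro: 1; S1 reads c0=1 → after 2×micro: -2; S2 reads c1=-2 → after 1×micro: 4 ⇒ (c0=1, c1=-2, c2=4)
macro 5: S0 reads c1=-2 → after 1×micro: 1; S1 reads c0=1 → after 2×micro: -2; S2 reads c1=-2 → after 1×micro: 4 ⇒ (c0=1, c1=-2, c2=4)
macro 6: S0 reads c1=-2 → after 1×micro: 1; S1 reads c0=1 → after 2×micro: -2; S2 reads c1=-2 → after 1×micro: 4 ⇒ (c0=1, c1=-2, c2=4)
macro 7: S0 reads c1=-2 → after 1×micro: 1; S1 reads c0=1 → after 2×micro: -2; S2 reads c1=-2 → after 1×micro: 4 ⇒ (c0=1, c1=-2, c2=4)
macro 8: S0 reads c1=-2 → after 1×micro: 1; S1 reads c0=1 → after 2×micro: -2; S2 reads c1=-2 → after 1×micro: 4 ⇒ (c0=1, c1=-2, c2=4)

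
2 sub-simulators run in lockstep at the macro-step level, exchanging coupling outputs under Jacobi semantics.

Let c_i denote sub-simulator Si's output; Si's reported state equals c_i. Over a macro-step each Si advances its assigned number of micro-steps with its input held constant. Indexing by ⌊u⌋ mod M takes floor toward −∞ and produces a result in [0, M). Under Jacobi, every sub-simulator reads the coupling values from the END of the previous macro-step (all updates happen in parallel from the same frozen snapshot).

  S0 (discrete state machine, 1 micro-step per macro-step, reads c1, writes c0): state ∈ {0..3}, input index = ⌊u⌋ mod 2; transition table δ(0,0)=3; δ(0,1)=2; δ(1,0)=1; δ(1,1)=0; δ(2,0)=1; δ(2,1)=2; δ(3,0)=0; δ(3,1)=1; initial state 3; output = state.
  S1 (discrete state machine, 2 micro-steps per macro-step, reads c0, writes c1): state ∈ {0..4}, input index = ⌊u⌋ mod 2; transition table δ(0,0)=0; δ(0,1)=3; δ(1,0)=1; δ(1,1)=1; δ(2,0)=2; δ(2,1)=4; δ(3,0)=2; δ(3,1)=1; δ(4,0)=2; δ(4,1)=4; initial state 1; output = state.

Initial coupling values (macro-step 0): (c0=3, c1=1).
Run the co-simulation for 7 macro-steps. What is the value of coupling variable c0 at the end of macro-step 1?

macro 1: S0 reads c1=1 → after 1×micro: 1; S1 reads c0=3 → after 2×micro: 1 ⇒ (c0=1, c1=1)
macro 2: S0 reads c1=1 → after 1×micro: 0; S1 reads c0=1 → after 2×micro: 1 ⇒ (c0=0, c1=1)
macro 3: S0 reads c1=1 → after 1×micro: 2; S1 reads c0=0 → after 2×micro: 1 ⇒ (c0=2, c1=1)
macro 4: S0 reads c1=1 → after 1×micro: 2; S1 reads c0=2 → after 2×micro: 1 ⇒ (c0=2, c1=1)
macro 5: S0 reads c1=1 → after 1×micro: 2; S1 reads c0=2 → after 2×micro: 1 ⇒ (c0=2, c1=1)
macro 6: S0 reads c1=1 → after 1×micro: 2; S1 reads c0=2 → after 2×micro: 1 ⇒ (c0=2, c1=1)
macro 7: S0 reads c1=1 → after 1×micro: 2; S1 reads c0=2 → after 2×micro: 1 ⇒ (c0=2, c1=1)

c0 at macro-step 1 = 1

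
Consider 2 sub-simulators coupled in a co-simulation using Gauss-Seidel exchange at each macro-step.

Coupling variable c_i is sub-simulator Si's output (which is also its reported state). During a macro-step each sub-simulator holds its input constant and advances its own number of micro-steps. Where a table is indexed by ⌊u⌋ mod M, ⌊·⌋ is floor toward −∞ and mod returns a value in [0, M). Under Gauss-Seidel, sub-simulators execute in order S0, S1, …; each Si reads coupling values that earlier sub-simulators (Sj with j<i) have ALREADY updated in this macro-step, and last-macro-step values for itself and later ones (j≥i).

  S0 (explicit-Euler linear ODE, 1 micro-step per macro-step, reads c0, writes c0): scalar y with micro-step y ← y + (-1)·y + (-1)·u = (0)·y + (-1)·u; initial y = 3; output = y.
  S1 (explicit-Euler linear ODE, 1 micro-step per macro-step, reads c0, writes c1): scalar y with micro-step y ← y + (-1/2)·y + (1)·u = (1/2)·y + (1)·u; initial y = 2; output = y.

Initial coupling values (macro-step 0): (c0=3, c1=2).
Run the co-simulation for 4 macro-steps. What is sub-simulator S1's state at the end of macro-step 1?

S1 state at macro-step 1 = -2

macro 1: S0 reads c0=3 → after 1×micro: -3; S1 reads c0=-3 → after 1×micro: -2 ⇒ (c0=-3, c1=-2)
macro 2: S0 reads c0=-3 → after 1×micro: 3; S1 reads c0=3 → after 1×micro: 2 ⇒ (c0=3, c1=2)
macro 3: S0 reads c0=3 → after 1×micro: -3; S1 reads c0=-3 → after 1×micro: -2 ⇒ (c0=-3, c1=-2)
macro 4: S0 reads c0=-3 → after 1×micro: 3; S1 reads c0=3 → after 1×micro: 2 ⇒ (c0=3, c1=2)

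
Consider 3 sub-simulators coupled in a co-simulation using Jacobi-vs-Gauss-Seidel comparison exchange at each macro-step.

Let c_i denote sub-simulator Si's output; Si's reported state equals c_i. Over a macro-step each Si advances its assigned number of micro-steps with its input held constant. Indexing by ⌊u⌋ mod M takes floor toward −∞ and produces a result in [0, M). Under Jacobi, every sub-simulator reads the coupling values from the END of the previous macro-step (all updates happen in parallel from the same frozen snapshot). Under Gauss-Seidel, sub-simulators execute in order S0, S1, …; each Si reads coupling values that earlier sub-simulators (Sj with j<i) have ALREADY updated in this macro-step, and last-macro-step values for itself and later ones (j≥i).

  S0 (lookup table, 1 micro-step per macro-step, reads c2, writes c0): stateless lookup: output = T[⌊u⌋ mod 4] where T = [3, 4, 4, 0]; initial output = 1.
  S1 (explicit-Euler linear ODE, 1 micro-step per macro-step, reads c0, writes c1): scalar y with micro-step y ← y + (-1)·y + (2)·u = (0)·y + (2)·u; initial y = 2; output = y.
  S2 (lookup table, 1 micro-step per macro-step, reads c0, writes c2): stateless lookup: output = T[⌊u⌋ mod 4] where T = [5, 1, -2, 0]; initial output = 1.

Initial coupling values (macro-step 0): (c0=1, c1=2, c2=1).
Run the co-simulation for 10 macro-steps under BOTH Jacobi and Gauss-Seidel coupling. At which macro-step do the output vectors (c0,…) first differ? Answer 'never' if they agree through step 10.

first divergence at macro-step: 1

[Jacobi] macro 1: S0 reads c2=1 → after 1×micro: 4; S1 reads c0=1 → after 1×micro: 2; S2 reads c0=1 → after 1×micro: 1 ⇒ (c0=4, c1=2, c2=1)
[Jacobi] macro 2: S0 reads c2=1 → after 1×micro: 4; S1 reads c0=4 → after 1×micro: 8; S2 reads c0=4 → after 1×micro: 5 ⇒ (c0=4, c1=8, c2=5)
[Jacobi] macro 3: S0 reads c2=5 → after 1×micro: 4; S1 reads c0=4 → after 1×micro: 8; S2 reads c0=4 → after 1×micro: 5 ⇒ (c0=4, c1=8, c2=5)
[Jacobi] macro 4: S0 reads c2=5 → after 1×micro: 4; S1 reads c0=4 → after 1×micro: 8; S2 reads c0=4 → after 1×micro: 5 ⇒ (c0=4, c1=8, c2=5)
[Jacobi] macro 5: S0 reads c2=5 → after 1×micro: 4; S1 reads c0=4 → after 1×micro: 8; S2 reads c0=4 → after 1×micro: 5 ⇒ (c0=4, c1=8, c2=5)
[Jacobi] macro 6: S0 reads c2=5 → after 1×micro: 4; S1 reads c0=4 → after 1×micro: 8; S2 reads c0=4 → after 1×micro: 5 ⇒ (c0=4, c1=8, c2=5)
[Jacobi] macro 7: S0 reads c2=5 → after 1×micro: 4; S1 reads c0=4 → after 1×micro: 8; S2 reads c0=4 → after 1×micro: 5 ⇒ (c0=4, c1=8, c2=5)
[Jacobi] macro 8: S0 reads c2=5 → after 1×micro: 4; S1 reads c0=4 → after 1×micro: 8; S2 reads c0=4 → after 1×micro: 5 ⇒ (c0=4, c1=8, c2=5)
[Jacobi] macro 9: S0 reads c2=5 → after 1×micro: 4; S1 reads c0=4 → after 1×micro: 8; S2 reads c0=4 → after 1×micro: 5 ⇒ (c0=4, c1=8, c2=5)
[Jacobi] macro 10: S0 reads c2=5 → after 1×micro: 4; S1 reads c0=4 → after 1×micro: 8; S2 reads c0=4 → after 1×micro: 5 ⇒ (c0=4, c1=8, c2=5)
[Gauss-Seidel] macro 1: S0 reads c2=1 → after 1×micro: 4; S1 reads c0=4 → after 1×micro: 8; S2 reads c0=4 → after 1×micro: 5 ⇒ (c0=4, c1=8, c2=5)
[Gauss-Seidel] macro 2: S0 reads c2=5 → after 1×micro: 4; S1 reads c0=4 → after 1×micro: 8; S2 reads c0=4 → after 1×micro: 5 ⇒ (c0=4, c1=8, c2=5)
[Gauss-Seidel] macro 3: S0 reads c2=5 → after 1×micro: 4; S1 reads c0=4 → after 1×micro: 8; S2 reads c0=4 → after 1×micro: 5 ⇒ (c0=4, c1=8, c2=5)
[Gauss-Seidel] macro 4: S0 reads c2=5 → after 1×micro: 4; S1 reads c0=4 → after 1×micro: 8; S2 reads c0=4 → after 1×micro: 5 ⇒ (c0=4, c1=8, c2=5)
[Gauss-Seidel] macro 5: S0 reads c2=5 → after 1×micro: 4; S1 reads c0=4 → after 1×micro: 8; S2 reads c0=4 → after 1×micro: 5 ⇒ (c0=4, c1=8, c2=5)
[Gauss-Seidel] macro 6: S0 reads c2=5 → after 1×micro: 4; S1 reads c0=4 → after 1×micro: 8; S2 reads c0=4 → after 1×micro: 5 ⇒ (c0=4, c1=8, c2=5)
[Gauss-Seidel] macro 7: S0 reads c2=5 → after 1×micro: 4; S1 reads c0=4 → after 1×micro: 8; S2 reads c0=4 → after 1×micro: 5 ⇒ (c0=4, c1=8, c2=5)
[Gauss-Seidel] macro 8: S0 reads c2=5 → after 1×micro: 4; S1 reads c0=4 → after 1×micro: 8; S2 reads c0=4 → after 1×micro: 5 ⇒ (c0=4, c1=8, c2=5)
[Gauss-Seidel] macro 9: S0 reads c2=5 → after 1×micro: 4; S1 reads c0=4 → after 1×micro: 8; S2 reads c0=4 → after 1×micro: 5 ⇒ (c0=4, c1=8, c2=5)
[Gauss-Seidel] macro 10: S0 reads c2=5 → after 1×micro: 4; S1 reads c0=4 → after 1×micro: 8; S2 reads c0=4 → after 1×micro: 5 ⇒ (c0=4, c1=8, c2=5)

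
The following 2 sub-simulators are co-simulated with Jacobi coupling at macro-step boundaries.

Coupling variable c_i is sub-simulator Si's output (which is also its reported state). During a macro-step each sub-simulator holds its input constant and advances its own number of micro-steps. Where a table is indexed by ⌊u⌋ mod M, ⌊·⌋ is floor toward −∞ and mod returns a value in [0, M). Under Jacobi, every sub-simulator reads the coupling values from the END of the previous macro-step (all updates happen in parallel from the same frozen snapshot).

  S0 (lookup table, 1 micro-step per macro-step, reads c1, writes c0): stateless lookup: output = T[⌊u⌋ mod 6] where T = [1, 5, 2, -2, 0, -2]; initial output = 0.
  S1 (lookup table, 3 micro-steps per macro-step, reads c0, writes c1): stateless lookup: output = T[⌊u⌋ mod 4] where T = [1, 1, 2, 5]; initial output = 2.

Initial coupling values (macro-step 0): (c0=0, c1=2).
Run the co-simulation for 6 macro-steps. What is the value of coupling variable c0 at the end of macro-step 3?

c0 at macro-step 3 = 2

macro 1: S0 reads c1=2 → after 1×micro: 2; S1 reads c0=0 → after 3×micro: 1 ⇒ (c0=2, c1=1)
macro 2: S0 reads c1=1 → after 1×micro: 5; S1 reads c0=2 → after 3×micro: 2 ⇒ (c0=5, c1=2)
macro 3: S0 reads c1=2 → after 1×micro: 2; S1 reads c0=5 → after 3×micro: 1 ⇒ (c0=2, c1=1)
macro 4: S0 reads c1=1 → after 1×micro: 5; S1 reads c0=2 → after 3×micro: 2 ⇒ (c0=5, c1=2)
macro 5: S0 reads c1=2 → after 1×micro: 2; S1 reads c0=5 → after 3×micro: 1 ⇒ (c0=2, c1=1)
macro 6: S0 reads c1=1 → after 1×micro: 5; S1 reads c0=2 → after 3×micro: 2 ⇒ (c0=5, c1=2)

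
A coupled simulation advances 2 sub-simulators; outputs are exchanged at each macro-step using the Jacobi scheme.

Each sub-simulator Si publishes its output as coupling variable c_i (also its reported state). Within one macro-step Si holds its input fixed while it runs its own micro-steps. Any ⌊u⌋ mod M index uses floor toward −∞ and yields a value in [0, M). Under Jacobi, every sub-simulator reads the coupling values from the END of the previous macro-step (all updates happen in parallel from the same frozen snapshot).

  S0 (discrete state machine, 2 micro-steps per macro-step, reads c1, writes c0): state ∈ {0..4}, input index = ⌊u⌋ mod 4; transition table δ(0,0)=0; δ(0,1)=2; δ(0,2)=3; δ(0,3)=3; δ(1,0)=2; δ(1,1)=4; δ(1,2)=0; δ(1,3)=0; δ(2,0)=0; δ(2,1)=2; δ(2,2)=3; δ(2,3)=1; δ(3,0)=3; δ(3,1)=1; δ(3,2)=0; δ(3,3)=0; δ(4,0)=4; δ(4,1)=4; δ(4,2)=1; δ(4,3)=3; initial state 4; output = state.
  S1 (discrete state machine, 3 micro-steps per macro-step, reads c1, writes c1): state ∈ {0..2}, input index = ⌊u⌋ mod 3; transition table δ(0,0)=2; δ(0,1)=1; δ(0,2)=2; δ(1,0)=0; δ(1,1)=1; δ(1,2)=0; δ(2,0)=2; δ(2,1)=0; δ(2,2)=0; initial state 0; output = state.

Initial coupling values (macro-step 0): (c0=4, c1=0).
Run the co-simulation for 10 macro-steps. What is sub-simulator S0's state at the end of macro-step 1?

macro 1: S0 reads c1=0 → after 2×micro: 4; S1 reads c1=0 → after 3×micro: 2 ⇒ (c0=4, c1=2)
macro 2: S0 reads c1=2 → after 2×micro: 0; S1 reads c1=2 → after 3×micro: 0 ⇒ (c0=0, c1=0)
macro 3: S0 reads c1=0 → after 2×micro: 0; S1 reads c1=0 → after 3×micro: 2 ⇒ (c0=0, c1=2)
macro 4: S0 reads c1=2 → after 2×micro: 0; S1 reads c1=2 → after 3×micro: 0 ⇒ (c0=0, c1=0)
macro 5: S0 reads c1=0 → after 2×micro: 0; S1 reads c1=0 → after 3×micro: 2 ⇒ (c0=0, c1=2)
macro 6: S0 reads c1=2 → after 2×micro: 0; S1 reads c1=2 → after 3×micro: 0 ⇒ (c0=0, c1=0)
macro 7: S0 reads c1=0 → after 2×micro: 0; S1 reads c1=0 → after 3×micro: 2 ⇒ (c0=0, c1=2)
macro 8: S0 reads c1=2 → after 2×micro: 0; S1 reads c1=2 → after 3×micro: 0 ⇒ (c0=0, c1=0)
macro 9: S0 reads c1=0 → after 2×micro: 0; S1 reads c1=0 → after 3×micro: 2 ⇒ (c0=0, c1=2)
macro 10: S0 reads c1=2 → after 2×micro: 0; S1 reads c1=2 → after 3×micro: 0 ⇒ (c0=0, c1=0)

S0 state at macro-step 1 = 4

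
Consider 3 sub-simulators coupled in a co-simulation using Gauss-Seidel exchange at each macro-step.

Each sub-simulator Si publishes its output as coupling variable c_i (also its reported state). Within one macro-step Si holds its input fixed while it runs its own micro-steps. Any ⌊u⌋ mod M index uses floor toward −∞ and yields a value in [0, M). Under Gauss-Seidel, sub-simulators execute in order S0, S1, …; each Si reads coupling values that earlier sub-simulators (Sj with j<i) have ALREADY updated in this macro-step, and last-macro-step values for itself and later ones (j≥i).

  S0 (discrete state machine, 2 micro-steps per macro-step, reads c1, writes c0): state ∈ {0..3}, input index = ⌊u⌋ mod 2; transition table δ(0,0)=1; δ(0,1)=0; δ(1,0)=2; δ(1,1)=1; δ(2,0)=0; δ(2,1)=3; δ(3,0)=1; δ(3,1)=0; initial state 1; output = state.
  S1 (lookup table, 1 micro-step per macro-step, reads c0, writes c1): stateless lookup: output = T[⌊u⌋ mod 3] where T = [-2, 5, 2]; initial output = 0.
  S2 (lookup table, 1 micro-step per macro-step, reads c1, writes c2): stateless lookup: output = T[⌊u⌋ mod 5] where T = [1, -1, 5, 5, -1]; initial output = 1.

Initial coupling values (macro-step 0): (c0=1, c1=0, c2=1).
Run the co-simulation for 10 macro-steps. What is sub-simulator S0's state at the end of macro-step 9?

macro 1: S0 reads c1=0 → after 2×micro: 0; S1 reads c0=0 → after 1×micro: -2; S2 reads c1=-2 → after 1×micro: 5 ⇒ (c0=0, c1=-2, c2=5)
macro 2: S0 reads c1=-2 → after 2×micro: 2; S1 reads c0=2 → after 1×micro: 2; S2 reads c1=2 → after 1×micro: 5 ⇒ (c0=2, c1=2, c2=5)
macro 3: S0 reads c1=2 → after 2×micro: 1; S1 reads c0=1 → after 1×micro: 5; S2 reads c1=5 → after 1×micro: 1 ⇒ (c0=1, c1=5, c2=1)
macro 4: S0 reads c1=5 → after 2×micro: 1; S1 reads c0=1 → after 1×micro: 5; S2 reads c1=5 → after 1×micro: 1 ⇒ (c0=1, c1=5, c2=1)
macro 5: S0 reads c1=5 → after 2×micro: 1; S1 reads c0=1 → after 1×micro: 5; S2 reads c1=5 → after 1×micro: 1 ⇒ (c0=1, c1=5, c2=1)
macro 6: S0 reads c1=5 → after 2×micro: 1; S1 reads c0=1 → after 1×micro: 5; S2 reads c1=5 → after 1×micro: 1 ⇒ (c0=1, c1=5, c2=1)
macro 7: S0 reads c1=5 → after 2×micro: 1; S1 reads c0=1 → after 1×micro: 5; S2 reads c1=5 → after 1×micro: 1 ⇒ (c0=1, c1=5, c2=1)
macro 8: S0 reads c1=5 → after 2×micro: 1; S1 reads c0=1 → after 1×micro: 5; S2 reads c1=5 → after 1×micro: 1 ⇒ (c0=1, c1=5, c2=1)
macro 9: S0 reads c1=5 → after 2×micro: 1; S1 reads c0=1 → after 1×micro: 5; S2 reads c1=5 → after 1×micro: 1 ⇒ (c0=1, c1=5, c2=1)
macro 10: S0 reads c1=5 → after 2×micro: 1; S1 reads c0=1 → after 1×micro: 5; S2 reads c1=5 → after 1×micro: 1 ⇒ (c0=1, c1=5, c2=1)

S0 state at macro-step 9 = 1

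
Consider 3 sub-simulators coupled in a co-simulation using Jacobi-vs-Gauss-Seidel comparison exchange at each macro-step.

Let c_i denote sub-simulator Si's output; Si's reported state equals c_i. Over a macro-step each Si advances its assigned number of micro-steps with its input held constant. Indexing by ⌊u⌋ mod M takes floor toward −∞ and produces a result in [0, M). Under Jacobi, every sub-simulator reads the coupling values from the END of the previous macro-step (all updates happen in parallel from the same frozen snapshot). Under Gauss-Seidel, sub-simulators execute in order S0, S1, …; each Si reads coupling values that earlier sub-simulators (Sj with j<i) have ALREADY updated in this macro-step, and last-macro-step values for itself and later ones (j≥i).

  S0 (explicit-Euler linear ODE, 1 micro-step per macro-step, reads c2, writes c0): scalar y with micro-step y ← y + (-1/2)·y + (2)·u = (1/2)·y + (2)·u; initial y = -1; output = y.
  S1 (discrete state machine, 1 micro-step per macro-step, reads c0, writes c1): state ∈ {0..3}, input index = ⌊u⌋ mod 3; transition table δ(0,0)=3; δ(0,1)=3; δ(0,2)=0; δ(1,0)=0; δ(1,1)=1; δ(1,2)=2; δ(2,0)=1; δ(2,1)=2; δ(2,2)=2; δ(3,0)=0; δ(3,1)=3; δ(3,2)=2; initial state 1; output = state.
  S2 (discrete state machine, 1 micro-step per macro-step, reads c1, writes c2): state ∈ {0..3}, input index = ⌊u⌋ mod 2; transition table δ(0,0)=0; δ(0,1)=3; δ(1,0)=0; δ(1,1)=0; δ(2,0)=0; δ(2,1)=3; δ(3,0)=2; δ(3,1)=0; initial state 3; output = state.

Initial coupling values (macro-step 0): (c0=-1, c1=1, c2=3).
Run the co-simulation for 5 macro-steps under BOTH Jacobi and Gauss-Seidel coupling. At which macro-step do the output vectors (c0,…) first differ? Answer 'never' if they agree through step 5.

[Jacobi] macro 1: S0 reads c2=3 → after 1×micro: 11/2; S1 reads c0=-1 → after 1×micro: 2; S2 reads c1=1 → after 1×micro: 0 ⇒ (c0=11/2, c1=2, c2=0)
[Jacobi] macro 2: S0 reads c2=0 → after 1×micro: 11/4; S1 reads c0=11/2 → after 1×micro: 2; S2 reads c1=2 → after 1×micro: 0 ⇒ (c0=11/4, c1=2, c2=0)
[Jacobi] macro 3: S0 reads c2=0 → after 1×micro: 11/8; S1 reads c0=11/4 → after 1×micro: 2; S2 reads c1=2 → after 1×micro: 0 ⇒ (c0=11/8, c1=2, c2=0)
[Jacobi] macro 4: S0 reads c2=0 → after 1×micro: 11/16; S1 reads c0=11/8 → after 1×micro: 2; S2 reads c1=2 → after 1×micro: 0 ⇒ (c0=11/16, c1=2, c2=0)
[Jacobi] macro 5: S0 reads c2=0 → after 1×micro: 11/32; S1 reads c0=11/16 → after 1×micro: 1; S2 reads c1=2 → after 1×micro: 0 ⇒ (c0=11/32, c1=1, c2=0)
[Gauss-Seidel] macro 1: S0 reads c2=3 → after 1×micro: 11/2; S1 reads c0=11/2 → after 1×micro: 2; S2 reads c1=2 → after 1×micro: 2 ⇒ (c0=11/2, c1=2, c2=2)
[Gauss-Seidel] macro 2: S0 reads c2=2 → after 1×micro: 27/4; S1 reads c0=27/4 → after 1×micro: 1; S2 reads c1=1 → after 1×micro: 3 ⇒ (c0=27/4, c1=1, c2=3)
[Gauss-Seidel] macro 3: S0 reads c2=3 → after 1×micro: 75/8; S1 reads c0=75/8 → after 1×micro: 0; S2 reads c1=0 → after 1×micro: 2 ⇒ (c0=75/8, c1=0, c2=2)
[Gauss-Seidel] macro 4: S0 reads c2=2 → after 1×micro: 139/16; S1 reads c0=139/16 → after 1×micro: 0; S2 reads c1=0 → after 1×micro: 0 ⇒ (c0=139/16, c1=0, c2=0)
[Gauss-Seidel] macro 5: S0 reads c2=0 → after 1×micro: 139/32; S1 reads c0=139/32 → after 1×micro: 3; S2 reads c1=3 → after 1×micro: 3 ⇒ (c0=139/32, c1=3, c2=3)

first divergence at macro-step: 1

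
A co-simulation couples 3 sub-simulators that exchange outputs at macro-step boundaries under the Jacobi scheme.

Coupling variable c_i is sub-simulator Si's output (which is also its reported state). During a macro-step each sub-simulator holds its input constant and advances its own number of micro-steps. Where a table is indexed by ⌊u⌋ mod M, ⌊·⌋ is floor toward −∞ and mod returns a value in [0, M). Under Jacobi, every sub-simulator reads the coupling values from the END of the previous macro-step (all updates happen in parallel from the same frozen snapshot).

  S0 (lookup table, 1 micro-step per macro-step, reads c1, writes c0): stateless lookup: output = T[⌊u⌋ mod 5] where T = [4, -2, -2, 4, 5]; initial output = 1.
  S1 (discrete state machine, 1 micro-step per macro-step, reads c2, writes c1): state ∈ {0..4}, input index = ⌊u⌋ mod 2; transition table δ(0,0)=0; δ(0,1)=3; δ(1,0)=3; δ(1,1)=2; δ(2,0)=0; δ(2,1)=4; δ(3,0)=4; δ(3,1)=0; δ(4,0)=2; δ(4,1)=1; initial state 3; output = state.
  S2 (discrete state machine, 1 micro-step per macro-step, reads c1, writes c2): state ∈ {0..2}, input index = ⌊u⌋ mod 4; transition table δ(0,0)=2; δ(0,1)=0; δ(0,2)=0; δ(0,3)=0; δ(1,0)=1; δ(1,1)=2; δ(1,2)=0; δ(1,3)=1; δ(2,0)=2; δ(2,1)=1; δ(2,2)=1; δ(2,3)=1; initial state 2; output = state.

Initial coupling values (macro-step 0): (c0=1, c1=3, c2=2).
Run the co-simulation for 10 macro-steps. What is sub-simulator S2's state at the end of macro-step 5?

S2 state at macro-step 5 = 1

macro 1: S0 reads c1=3 → after 1×micro: 4; S1 reads c2=2 → after 1×micro: 4; S2 reads c1=3 → after 1×micro: 1 ⇒ (c0=4, c1=4, c2=1)
macro 2: S0 reads c1=4 → after 1×micro: 5; S1 reads c2=1 → after 1×micro: 1; S2 reads c1=4 → after 1×micro: 1 ⇒ (c0=5, c1=1, c2=1)
macro 3: S0 reads c1=1 → after 1×micro: -2; S1 reads c2=1 → after 1×micro: 2; S2 reads c1=1 → after 1×micro: 2 ⇒ (c0=-2, c1=2, c2=2)
macro 4: S0 reads c1=2 → after 1×micro: -2; S1 reads c2=2 → after 1×micro: 0; S2 reads c1=2 → after 1×micro: 1 ⇒ (c0=-2, c1=0, c2=1)
macro 5: S0 reads c1=0 → after 1×micro: 4; S1 reads c2=1 → after 1×micro: 3; S2 reads c1=0 → after 1×micro: 1 ⇒ (c0=4, c1=3, c2=1)
macro 6: S0 reads c1=3 → after 1×micro: 4; S1 reads c2=1 → after 1×micro: 0; S2 reads c1=3 → after 1×micro: 1 ⇒ (c0=4, c1=0, c2=1)
macro 7: S0 reads c1=0 → after 1×micro: 4; S1 reads c2=1 → after 1×micro: 3; S2 reads c1=0 → after 1×micro: 1 ⇒ (c0=4, c1=3, c2=1)
macro 8: S0 reads c1=3 → after 1×micro: 4; S1 reads c2=1 → after 1×micro: 0; S2 reads c1=3 → after 1×micro: 1 ⇒ (c0=4, c1=0, c2=1)
macro 9: S0 reads c1=0 → after 1×micro: 4; S1 reads c2=1 → after 1×micro: 3; S2 reads c1=0 → after 1×micro: 1 ⇒ (c0=4, c1=3, c2=1)
macro 10: S0 reads c1=3 → after 1×micro: 4; S1 reads c2=1 → after 1×micro: 0; S2 reads c1=3 → after 1×micro: 1 ⇒ (c0=4, c1=0, c2=1)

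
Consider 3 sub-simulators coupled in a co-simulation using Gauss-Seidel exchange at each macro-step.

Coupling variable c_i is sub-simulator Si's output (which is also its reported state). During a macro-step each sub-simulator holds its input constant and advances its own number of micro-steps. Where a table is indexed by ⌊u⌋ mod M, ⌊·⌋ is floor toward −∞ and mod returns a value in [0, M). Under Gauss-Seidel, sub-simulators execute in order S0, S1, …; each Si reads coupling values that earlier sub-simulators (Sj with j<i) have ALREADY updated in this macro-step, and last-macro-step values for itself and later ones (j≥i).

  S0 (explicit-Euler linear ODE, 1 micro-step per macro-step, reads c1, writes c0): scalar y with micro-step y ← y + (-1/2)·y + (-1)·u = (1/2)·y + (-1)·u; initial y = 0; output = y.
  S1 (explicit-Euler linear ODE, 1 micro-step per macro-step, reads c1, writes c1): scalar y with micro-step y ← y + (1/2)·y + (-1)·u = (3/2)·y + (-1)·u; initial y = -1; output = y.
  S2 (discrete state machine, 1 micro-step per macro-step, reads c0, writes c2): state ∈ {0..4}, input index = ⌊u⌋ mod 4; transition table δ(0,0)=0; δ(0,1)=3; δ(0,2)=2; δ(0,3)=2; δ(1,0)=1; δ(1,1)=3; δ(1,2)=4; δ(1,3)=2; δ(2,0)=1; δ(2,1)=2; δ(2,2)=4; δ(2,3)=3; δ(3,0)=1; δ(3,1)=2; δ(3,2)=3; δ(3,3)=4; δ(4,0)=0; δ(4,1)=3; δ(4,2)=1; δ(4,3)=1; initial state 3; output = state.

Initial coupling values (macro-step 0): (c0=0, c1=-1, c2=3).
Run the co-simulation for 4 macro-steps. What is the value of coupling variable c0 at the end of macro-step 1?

macro 1: S0 reads c1=-1 → after 1×micro: 1; S1 reads c1=-1 → after 1×micro: -1/2; S2 reads c0=1 → after 1×micro: 2 ⇒ (c0=1, c1=-1/2, c2=2)
macro 2: S0 reads c1=-1/2 → after 1×micro: 1; S1 reads c1=-1/2 → after 1×micro: -1/4; S2 reads c0=1 → after 1×micro: 2 ⇒ (c0=1, c1=-1/4, c2=2)
macro 3: S0 reads c1=-1/4 → after 1×micro: 3/4; S1 reads c1=-1/4 → after 1×micro: -1/8; S2 reads c0=3/4 → after 1×micro: 1 ⇒ (c0=3/4, c1=-1/8, c2=1)
macro 4: S0 reads c1=-1/8 → after 1×micro: 1/2; S1 reads c1=-1/8 → after 1×micro: -1/16; S2 reads c0=1/2 → after 1×micro: 1 ⇒ (c0=1/2, c1=-1/16, c2=1)

c0 at macro-step 1 = 1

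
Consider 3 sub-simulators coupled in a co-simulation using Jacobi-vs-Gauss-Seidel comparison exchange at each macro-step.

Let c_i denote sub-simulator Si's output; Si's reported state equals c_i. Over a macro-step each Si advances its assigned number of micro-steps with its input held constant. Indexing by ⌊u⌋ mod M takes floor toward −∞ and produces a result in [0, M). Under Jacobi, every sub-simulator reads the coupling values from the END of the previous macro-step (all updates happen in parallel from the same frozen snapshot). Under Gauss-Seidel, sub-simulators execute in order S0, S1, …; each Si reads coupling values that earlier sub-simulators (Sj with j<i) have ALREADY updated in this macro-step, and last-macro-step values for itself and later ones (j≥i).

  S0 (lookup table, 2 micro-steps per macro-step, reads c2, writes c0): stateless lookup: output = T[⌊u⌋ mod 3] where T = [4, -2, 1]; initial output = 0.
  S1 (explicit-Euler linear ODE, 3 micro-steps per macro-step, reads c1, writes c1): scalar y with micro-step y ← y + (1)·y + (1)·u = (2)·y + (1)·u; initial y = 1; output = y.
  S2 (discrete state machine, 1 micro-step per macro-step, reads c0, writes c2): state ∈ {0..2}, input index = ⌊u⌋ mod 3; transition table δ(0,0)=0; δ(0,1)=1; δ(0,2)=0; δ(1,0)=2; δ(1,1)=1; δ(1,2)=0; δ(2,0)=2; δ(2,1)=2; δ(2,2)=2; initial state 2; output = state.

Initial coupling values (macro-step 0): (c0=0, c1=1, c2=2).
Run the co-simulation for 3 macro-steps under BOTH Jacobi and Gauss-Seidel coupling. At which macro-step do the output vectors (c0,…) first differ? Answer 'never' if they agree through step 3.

[Jacobi] macro 1: S0 reads c2=2 → after 2×micro: 1; S1 reads c1=1 → after 3×micro: 15; S2 reads c0=0 → after 1×micro: 2 ⇒ (c0=1, c1=15, c2=2)
[Jacobi] macro 2: S0 reads c2=2 → after 2×micro: 1; S1 reads c1=15 → after 3×micro: 225; S2 reads c0=1 → after 1×micro: 2 ⇒ (c0=1, c1=225, c2=2)
[Jacobi] macro 3: S0 reads c2=2 → after 2×micro: 1; S1 reads c1=225 → after 3×micro: 3375; S2 reads c0=1 → after 1×micro: 2 ⇒ (c0=1, c1=3375, c2=2)
[Gauss-Seidel] macro 1: S0 reads c2=2 → after 2×micro: 1; S1 reads c1=1 → after 3×micro: 15; S2 reads c0=1 → after 1×micro: 2 ⇒ (c0=1, c1=15, c2=2)
[Gauss-Seidel] macro 2: S0 reads c2=2 → after 2×micro: 1; S1 reads c1=15 → after 3×micro: 225; S2 reads c0=1 → after 1×micro: 2 ⇒ (c0=1, c1=225, c2=2)
[Gauss-Seidel] macro 3: S0 reads c2=2 → after 2×micro: 1; S1 reads c1=225 → after 3×micro: 3375; S2 reads c0=1 → after 1×micro: 2 ⇒ (c0=1, c1=3375, c2=2)

first divergence at macro-step: never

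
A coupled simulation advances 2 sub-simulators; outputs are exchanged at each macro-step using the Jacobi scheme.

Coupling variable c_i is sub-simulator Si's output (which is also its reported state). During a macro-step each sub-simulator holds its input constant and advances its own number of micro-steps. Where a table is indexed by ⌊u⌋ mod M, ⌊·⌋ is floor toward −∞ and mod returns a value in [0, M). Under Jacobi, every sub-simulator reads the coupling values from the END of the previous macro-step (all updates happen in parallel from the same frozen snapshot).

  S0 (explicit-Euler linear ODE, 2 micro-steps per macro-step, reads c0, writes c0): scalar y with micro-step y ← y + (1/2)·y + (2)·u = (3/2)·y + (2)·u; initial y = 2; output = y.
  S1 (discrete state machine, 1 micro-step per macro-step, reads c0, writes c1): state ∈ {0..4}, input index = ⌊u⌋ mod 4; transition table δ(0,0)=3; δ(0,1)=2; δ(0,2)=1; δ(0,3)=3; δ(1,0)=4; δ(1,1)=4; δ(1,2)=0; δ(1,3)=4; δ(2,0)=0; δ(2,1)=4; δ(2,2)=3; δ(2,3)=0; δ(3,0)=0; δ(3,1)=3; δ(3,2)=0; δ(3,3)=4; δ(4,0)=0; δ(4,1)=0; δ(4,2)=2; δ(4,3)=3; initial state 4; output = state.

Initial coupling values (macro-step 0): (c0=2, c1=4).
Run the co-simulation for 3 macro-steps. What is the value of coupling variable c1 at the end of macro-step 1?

macro 1: S0 reads c0=2 → after 2×micro: 29/2; S1 reads c0=2 → after 1×micro: 2 ⇒ (c0=29/2, c1=2)
macro 2: S0 reads c0=29/2 → after 2×micro: 841/8; S1 reads c0=29/2 → after 1×micro: 3 ⇒ (c0=841/8, c1=3)
macro 3: S0 reads c0=841/8 → after 2×micro: 24389/32; S1 reads c0=841/8 → after 1×micro: 3 ⇒ (c0=24389/32, c1=3)

c1 at macro-step 1 = 2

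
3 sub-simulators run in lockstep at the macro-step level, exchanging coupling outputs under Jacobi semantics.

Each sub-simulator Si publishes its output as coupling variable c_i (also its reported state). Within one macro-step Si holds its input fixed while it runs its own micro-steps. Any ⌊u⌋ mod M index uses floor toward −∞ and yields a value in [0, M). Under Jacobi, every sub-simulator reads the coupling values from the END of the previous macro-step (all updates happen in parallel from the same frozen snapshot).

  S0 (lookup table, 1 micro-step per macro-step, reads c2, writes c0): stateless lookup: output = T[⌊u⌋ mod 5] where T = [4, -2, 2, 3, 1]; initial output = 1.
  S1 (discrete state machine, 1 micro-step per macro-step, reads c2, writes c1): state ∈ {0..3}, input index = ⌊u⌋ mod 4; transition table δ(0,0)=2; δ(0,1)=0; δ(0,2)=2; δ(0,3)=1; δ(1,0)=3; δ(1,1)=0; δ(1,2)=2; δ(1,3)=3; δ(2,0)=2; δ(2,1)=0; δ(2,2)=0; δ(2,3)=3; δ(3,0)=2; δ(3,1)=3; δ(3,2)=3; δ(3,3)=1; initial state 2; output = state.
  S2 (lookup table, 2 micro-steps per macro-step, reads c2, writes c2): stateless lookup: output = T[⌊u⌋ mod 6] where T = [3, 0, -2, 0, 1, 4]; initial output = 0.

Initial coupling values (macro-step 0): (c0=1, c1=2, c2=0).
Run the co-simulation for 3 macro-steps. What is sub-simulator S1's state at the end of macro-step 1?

S1 state at macro-step 1 = 2

macro 1: S0 reads c2=0 → after 1×micro: 4; S1 reads c2=0 → after 1×micro: 2; S2 reads c2=0 → after 2×micro: 3 ⇒ (c0=4, c1=2, c2=3)
macro 2: S0 reads c2=3 → after 1×micro: 3; S1 reads c2=3 → after 1×micro: 3; S2 reads c2=3 → after 2×micro: 0 ⇒ (c0=3, c1=3, c2=0)
macro 3: S0 reads c2=0 → after 1×micro: 4; S1 reads c2=0 → after 1×micro: 2; S2 reads c2=0 → after 2×micro: 3 ⇒ (c0=4, c1=2, c2=3)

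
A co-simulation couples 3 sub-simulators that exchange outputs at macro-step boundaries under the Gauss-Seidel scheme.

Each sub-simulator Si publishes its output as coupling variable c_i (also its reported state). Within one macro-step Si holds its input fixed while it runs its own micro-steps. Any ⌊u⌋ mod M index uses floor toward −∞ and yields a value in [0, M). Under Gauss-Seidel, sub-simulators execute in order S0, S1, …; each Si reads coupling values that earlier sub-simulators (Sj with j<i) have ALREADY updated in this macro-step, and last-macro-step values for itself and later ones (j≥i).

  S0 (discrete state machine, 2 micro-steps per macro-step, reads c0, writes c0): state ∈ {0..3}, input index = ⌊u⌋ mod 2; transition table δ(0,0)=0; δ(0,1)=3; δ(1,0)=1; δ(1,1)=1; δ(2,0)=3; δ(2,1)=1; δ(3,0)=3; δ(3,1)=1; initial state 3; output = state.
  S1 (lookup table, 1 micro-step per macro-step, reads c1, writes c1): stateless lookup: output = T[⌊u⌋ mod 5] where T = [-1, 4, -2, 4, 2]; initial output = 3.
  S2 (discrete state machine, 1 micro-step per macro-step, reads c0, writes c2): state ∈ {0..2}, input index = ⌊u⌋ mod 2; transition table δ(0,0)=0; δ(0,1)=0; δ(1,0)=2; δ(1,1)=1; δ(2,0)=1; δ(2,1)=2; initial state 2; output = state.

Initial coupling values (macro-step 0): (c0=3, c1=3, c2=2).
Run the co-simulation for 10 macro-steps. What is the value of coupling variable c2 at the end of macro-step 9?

c2 at macro-step 9 = 2

macro 1: S0 reads c0=3 → after 2×micro: 1; S1 reads c1=3 → after 1×micro: 4; S2 reads c0=1 → after 1×micro: 2 ⇒ (c0=1, c1=4, c2=2)
macro 2: S0 reads c0=1 → after 2×micro: 1; S1 reads c1=4 → after 1×micro: 2; S2 reads c0=1 → after 1×micro: 2 ⇒ (c0=1, c1=2, c2=2)
macro 3: S0 reads c0=1 → after 2×micro: 1; S1 reads c1=2 → after 1×micro: -2; S2 reads c0=1 → after 1×micro: 2 ⇒ (c0=1, c1=-2, c2=2)
macro 4: S0 reads c0=1 → after 2×micro: 1; S1 reads c1=-2 → after 1×micro: 4; S2 reads c0=1 → after 1×micro: 2 ⇒ (c0=1, c1=4, c2=2)
macro 5: S0 reads c0=1 → after 2×micro: 1; S1 reads c1=4 → after 1×micro: 2; S2 reads c0=1 → after 1×micro: 2 ⇒ (c0=1, c1=2, c2=2)
macro 6: S0 reads c0=1 → after 2×micro: 1; S1 reads c1=2 → after 1×micro: -2; S2 reads c0=1 → after 1×micro: 2 ⇒ (c0=1, c1=-2, c2=2)
macro 7: S0 reads c0=1 → after 2×micro: 1; S1 reads c1=-2 → after 1×micro: 4; S2 reads c0=1 → after 1×micro: 2 ⇒ (c0=1, c1=4, c2=2)
macro 8: S0 reads c0=1 → after 2×micro: 1; S1 reads c1=4 → after 1×micro: 2; S2 reads c0=1 → after 1×micro: 2 ⇒ (c0=1, c1=2, c2=2)
macro 9: S0 reads c0=1 → after 2×micro: 1; S1 reads c1=2 → after 1×micro: -2; S2 reads c0=1 → after 1×micro: 2 ⇒ (c0=1, c1=-2, c2=2)
macro 10: S0 reads c0=1 → after 2×micro: 1; S1 reads c1=-2 → after 1×micro: 4; S2 reads c0=1 → after 1×micro: 2 ⇒ (c0=1, c1=4, c2=2)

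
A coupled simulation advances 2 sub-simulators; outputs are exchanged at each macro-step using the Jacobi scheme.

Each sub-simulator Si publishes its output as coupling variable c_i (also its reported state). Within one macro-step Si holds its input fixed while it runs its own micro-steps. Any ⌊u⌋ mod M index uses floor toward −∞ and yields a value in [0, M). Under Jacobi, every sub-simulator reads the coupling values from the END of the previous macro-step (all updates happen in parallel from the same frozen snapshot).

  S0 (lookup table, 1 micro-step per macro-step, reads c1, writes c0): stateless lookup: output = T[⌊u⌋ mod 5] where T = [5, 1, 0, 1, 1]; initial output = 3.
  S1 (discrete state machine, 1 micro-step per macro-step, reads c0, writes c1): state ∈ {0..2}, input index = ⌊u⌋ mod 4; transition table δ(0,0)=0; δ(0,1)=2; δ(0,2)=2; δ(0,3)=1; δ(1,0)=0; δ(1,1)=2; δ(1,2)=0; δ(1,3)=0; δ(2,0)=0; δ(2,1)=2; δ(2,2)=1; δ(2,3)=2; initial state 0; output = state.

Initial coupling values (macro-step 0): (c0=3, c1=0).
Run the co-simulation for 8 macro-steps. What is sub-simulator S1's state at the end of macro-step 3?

macro 1: S0 reads c1=0 → after 1×micro: 5; S1 reads c0=3 → after 1×micro: 1 ⇒ (c0=5, c1=1)
macro 2: S0 reads c1=1 → after 1×micro: 1; S1 reads c0=5 → after 1×micro: 2 ⇒ (c0=1, c1=2)
macro 3: S0 reads c1=2 → after 1×micro: 0; S1 reads c0=1 → after 1×micro: 2 ⇒ (c0=0, c1=2)
macro 4: S0 reads c1=2 → after 1×micro: 0; S1 reads c0=0 → after 1×micro: 0 ⇒ (c0=0, c1=0)
macro 5: S0 reads c1=0 → after 1×micro: 5; S1 reads c0=0 → after 1×micro: 0 ⇒ (c0=5, c1=0)
macro 6: S0 reads c1=0 → after 1×micro: 5; S1 reads c0=5 → after 1×micro: 2 ⇒ (c0=5, c1=2)
macro 7: S0 reads c1=2 → after 1×micro: 0; S1 reads c0=5 → after 1×micro: 2 ⇒ (c0=0, c1=2)
macro 8: S0 reads c1=2 → after 1×micro: 0; S1 reads c0=0 → after 1×micro: 0 ⇒ (c0=0, c1=0)

S1 state at macro-step 3 = 2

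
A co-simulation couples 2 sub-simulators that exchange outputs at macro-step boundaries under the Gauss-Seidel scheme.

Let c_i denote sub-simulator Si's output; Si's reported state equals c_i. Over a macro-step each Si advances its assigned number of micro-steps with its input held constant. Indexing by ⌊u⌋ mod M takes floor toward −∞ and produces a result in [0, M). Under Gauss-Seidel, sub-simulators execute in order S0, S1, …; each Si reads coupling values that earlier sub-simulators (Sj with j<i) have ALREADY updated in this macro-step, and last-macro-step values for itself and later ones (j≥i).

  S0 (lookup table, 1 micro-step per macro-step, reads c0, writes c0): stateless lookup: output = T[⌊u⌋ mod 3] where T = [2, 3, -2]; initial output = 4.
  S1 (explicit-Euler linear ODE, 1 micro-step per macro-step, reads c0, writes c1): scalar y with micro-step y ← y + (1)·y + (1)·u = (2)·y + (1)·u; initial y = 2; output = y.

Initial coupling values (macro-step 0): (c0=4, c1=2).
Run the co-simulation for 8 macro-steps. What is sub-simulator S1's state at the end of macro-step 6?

S1 state at macro-step 6 = 254

macro 1: S0 reads c0=4 → after 1×micro: 3; S1 reads c0=3 → after 1×micro: 7 ⇒ (c0=3, c1=7)
macro 2: S0 reads c0=3 → after 1×micro: 2; S1 reads c0=2 → after 1×micro: 16 ⇒ (c0=2, c1=16)
macro 3: S0 reads c0=2 → after 1×micro: -2; S1 reads c0=-2 → after 1×micro: 30 ⇒ (c0=-2, c1=30)
macro 4: S0 reads c0=-2 → after 1×micro: 3; S1 reads c0=3 → after 1×micro: 63 ⇒ (c0=3, c1=63)
macro 5: S0 reads c0=3 → after 1×micro: 2; S1 reads c0=2 → after 1×micro: 128 ⇒ (c0=2, c1=128)
macro 6: S0 reads c0=2 → after 1×micro: -2; S1 reads c0=-2 → after 1×micro: 254 ⇒ (c0=-2, c1=254)
macro 7: S0 reads c0=-2 → after 1×micro: 3; S1 reads c0=3 → after 1×micro: 511 ⇒ (c0=3, c1=511)
macro 8: S0 reads c0=3 → after 1×micro: 2; S1 reads c0=2 → after 1×micro: 1024 ⇒ (c0=2, c1=1024)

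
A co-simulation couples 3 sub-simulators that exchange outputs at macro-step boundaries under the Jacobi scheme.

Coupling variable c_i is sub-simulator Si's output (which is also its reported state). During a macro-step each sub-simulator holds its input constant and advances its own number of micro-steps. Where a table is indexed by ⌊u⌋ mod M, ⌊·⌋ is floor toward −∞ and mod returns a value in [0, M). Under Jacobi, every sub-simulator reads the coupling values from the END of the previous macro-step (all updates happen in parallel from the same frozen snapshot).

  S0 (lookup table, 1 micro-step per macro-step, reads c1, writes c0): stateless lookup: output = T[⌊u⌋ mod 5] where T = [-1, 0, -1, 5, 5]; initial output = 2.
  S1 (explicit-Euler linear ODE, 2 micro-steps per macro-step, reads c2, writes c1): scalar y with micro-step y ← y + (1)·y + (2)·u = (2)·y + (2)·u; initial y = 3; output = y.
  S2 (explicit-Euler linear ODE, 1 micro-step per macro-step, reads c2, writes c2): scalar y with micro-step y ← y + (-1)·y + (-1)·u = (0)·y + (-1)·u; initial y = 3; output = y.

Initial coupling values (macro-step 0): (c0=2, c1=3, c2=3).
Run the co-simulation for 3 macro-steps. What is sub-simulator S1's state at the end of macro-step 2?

macro 1: S0 reads c1=3 → after 1×micro: 5; S1 reads c2=3 → after 2×micro: 30; S2 reads c2=3 → after 1×micro: -3 ⇒ (c0=5, c1=30, c2=-3)
macro 2: S0 reads c1=30 → after 1×micro: -1; S1 reads c2=-3 → after 2×micro: 102; S2 reads c2=-3 → after 1×micro: 3 ⇒ (c0=-1, c1=102, c2=3)
macro 3: S0 reads c1=102 → after 1×micro: -1; S1 reads c2=3 → after 2×micro: 426; S2 reads c2=3 → after 1×micro: -3 ⇒ (c0=-1, c1=426, c2=-3)

S1 state at macro-step 2 = 102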